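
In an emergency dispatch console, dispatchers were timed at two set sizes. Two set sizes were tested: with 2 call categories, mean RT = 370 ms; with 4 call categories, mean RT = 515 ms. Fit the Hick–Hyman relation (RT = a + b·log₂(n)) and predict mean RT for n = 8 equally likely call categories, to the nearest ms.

660 ms

Solve the two-equation system in a and b:
  b = (515 − 370) / (log₂ 4 − log₂ 2) = 145 / (2 − 1) = 145 ms/bit
  a = 370 − 145 × 1 = 225 ms
Then RT(8) = 225 + 145 × log₂ 8 = 225 + 145 × 3 ≈ 660.000 ms.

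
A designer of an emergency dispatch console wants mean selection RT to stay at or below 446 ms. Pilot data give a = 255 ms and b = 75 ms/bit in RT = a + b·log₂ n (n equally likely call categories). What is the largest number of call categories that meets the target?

5

Set 255 + 75·log₂ n ≤ 446 → log₂ n ≤ (446 − 255)/75 = 2.5467.
So n ≤ 2^2.5467 = 5.843; the largest integer n is 5.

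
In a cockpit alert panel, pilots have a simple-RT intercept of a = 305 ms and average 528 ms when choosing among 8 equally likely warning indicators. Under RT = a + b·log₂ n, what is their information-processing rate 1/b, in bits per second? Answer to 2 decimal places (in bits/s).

13.45 bits/s

b = (528 − 305)/log₂ 8 = 223/3 = 74.333 ms per bit = 0.07433 s/bit; the reciprocal is 13.453 bits/s.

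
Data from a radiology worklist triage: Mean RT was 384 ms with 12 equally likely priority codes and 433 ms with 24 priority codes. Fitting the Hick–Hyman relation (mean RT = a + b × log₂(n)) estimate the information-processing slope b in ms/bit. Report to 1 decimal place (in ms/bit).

The slope on a log₂ axis is (433 − 384) / (4.5850 − 3.5850) = 49.000 ms/bit.

49.0 ms/bit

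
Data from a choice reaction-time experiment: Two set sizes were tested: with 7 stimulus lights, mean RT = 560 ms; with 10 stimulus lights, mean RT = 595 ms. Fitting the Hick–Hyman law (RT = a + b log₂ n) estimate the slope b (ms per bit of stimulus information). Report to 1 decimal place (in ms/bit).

Slope: b = (595 − 560) / (log₂ 10 − log₂ 7) = 35/0.5146 = 68.018 ms/bit.

68.0 ms/bit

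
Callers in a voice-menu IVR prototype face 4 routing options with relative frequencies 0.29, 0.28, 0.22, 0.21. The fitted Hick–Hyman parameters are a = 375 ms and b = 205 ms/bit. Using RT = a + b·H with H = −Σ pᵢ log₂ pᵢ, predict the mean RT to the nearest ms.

Entropy contributions −pᵢ log₂ pᵢ: 0.5179, 0.5142, 0.4806, 0.4728; sum H = 1.9855 bits.
RT = a + bH = 375 + 205·1.9855 = 782.03 ms.

782 ms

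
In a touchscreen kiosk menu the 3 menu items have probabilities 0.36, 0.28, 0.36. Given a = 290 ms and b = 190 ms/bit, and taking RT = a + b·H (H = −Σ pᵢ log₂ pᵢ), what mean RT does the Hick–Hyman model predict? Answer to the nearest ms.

Entropy contributions −pᵢ log₂ pᵢ: 0.5306, 0.5142, 0.5306; sum H = 1.5755 bits.
RT = a + bH = 290 + 190·1.5755 = 589.34 ms.

589 ms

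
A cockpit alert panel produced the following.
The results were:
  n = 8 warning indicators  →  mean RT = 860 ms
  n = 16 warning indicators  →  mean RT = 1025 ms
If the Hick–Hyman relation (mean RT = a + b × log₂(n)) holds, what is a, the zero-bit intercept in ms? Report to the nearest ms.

b = (RT₂ − RT₁)/(log₂ n₂ − log₂ n₁) = (1025 − 860)/(4 − 3) = 165 ms/bit.
a = RT₁ − b·log₂ n₁ = 860 − 165 × 3 = 365.000 ms.

365 ms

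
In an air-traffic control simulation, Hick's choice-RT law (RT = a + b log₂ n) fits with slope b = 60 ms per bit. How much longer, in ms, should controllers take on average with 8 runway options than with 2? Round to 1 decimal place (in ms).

Only the slope matters, since a is common to both: ΔRT = b·log₂(n₂/n₁).
log₂(8) − log₂(2) = log₂(8/2) = log₂(4) = 2.
ΔRT = 60 × 2.0000 = 120.000 ms.

120.0 ms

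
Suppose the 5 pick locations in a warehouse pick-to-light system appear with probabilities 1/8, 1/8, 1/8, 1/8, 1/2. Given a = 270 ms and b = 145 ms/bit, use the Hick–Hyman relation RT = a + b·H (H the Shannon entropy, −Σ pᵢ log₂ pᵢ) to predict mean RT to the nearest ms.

Each term −pᵢ log₂ pᵢ: 0.125·3 + 0.125·3 + 0.125·3 + 0.125·3 + 0.5·1; summed, H = 2.000 bits.
Mean RT = a + bH = 270 + 145·2.000 = 560.00 ms.

560 ms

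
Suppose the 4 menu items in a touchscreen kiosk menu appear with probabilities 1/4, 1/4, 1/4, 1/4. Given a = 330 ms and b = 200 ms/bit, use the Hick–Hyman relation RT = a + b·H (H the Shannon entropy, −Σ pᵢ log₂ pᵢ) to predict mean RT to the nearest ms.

H = −Σ pᵢ log₂ pᵢ = 0.25·2 + 0.25·2 + 0.25·2 + 0.25·2 = 2.000 bits.
RT = 330 + 200 × 2.000 = 730.00 ms.

730 ms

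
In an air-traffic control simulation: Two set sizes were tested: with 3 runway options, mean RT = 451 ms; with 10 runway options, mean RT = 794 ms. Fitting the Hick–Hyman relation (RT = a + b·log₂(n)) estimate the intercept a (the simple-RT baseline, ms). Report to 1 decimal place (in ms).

Slope: b = (794 − 451) / (log₂ 10 − log₂ 3) = 343/1.7370 = 197.471 ms/bit.
Intercept: a = 451 − 197.471·log₂(3) = 138.016 ms.

138.0 ms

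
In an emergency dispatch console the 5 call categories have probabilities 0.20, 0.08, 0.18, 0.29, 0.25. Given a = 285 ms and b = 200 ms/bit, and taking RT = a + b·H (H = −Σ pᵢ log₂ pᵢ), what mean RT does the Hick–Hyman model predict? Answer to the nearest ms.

729 ms

H = 0.20·log₂(1/0.20) + 0.08·log₂(1/0.08) + 0.18·log₂(1/0.18) + 0.29·log₂(1/0.29) + 0.25·log₂(1/0.25) = 2.2191 bits.
RT = 285 + 200 × 2.2191 = 728.82 ms.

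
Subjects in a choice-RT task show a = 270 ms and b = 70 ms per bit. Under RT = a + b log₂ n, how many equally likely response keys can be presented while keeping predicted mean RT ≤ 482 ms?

8

Information budget: (482 − 270)/70 = 3.0286 bits, so n ≤ 2^3.0286 = 8.160 → at most 8.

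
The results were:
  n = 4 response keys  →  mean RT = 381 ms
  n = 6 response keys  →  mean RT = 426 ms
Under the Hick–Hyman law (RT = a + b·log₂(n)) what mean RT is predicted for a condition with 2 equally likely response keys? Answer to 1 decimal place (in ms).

304.1 ms

RT is linear in log₂ n, so two points fix the line:
  b = (426 − 381) / (log₂ 6 − log₂ 4) = 45 / (2.5850 − 2) = 76.928 ms/bit
  a = 381 − 76.928 × 2 = 227.144 ms
Then RT(2) = 227.144 + 76.928 × log₂ 2 = 227.144 + 76.928 × 1 ≈ 304.072 ms.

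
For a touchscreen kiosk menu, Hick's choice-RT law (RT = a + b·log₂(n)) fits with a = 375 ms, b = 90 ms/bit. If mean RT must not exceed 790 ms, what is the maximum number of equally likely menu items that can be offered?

90·log₂ n ≤ 790 − 375 = 415, giving log₂ n ≤ 4.6111 and n ≤ 24.439. The largest whole number is 24.

24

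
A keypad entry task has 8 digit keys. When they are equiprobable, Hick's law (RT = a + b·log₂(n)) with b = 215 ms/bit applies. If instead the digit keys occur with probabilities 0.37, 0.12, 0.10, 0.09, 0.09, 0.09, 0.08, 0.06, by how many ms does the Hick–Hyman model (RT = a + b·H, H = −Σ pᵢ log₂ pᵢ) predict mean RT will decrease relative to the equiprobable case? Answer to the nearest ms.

64 ms

Equiprobable entropy H₀ = log₂ 8 = 3.0000 bits.
Skewed entropy H = −Σ pᵢ log₂ pᵢ = 2.7030 bits.
ΔRT = b·(H₀ − H) = 215 × 0.2970 = 63.86 ms.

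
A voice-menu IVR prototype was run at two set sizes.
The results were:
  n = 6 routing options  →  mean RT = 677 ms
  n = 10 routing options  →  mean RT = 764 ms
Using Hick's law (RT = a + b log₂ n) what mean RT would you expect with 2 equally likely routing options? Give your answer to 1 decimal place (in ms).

489.9 ms

With log₂ n on the abscissa the relation is linear; from the two conditions:
  b = (764 − 677) / (log₂ 10 − log₂ 6) = 87 / (3.3219 − 2.5850) = 118.052 ms/bit
  a = 677 − 118.052 × 2.5850 = 371.841 ms
Then RT(2) = 371.841 + 118.052 × log₂ 2 = 371.841 + 118.052 × 1 ≈ 489.893 ms.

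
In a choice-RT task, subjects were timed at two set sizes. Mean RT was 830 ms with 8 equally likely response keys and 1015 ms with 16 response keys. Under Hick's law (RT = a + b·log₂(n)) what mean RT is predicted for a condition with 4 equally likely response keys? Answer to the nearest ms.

Solve the two-equation system in a and b:
  b = (1015 − 830) / (log₂ 16 − log₂ 8) = 185 / (4 − 3) = 185 ms/bit
  a = 830 − 185 × 3 = 275 ms
Then RT(4) = 275 + 185 × log₂ 4 = 275 + 185 × 2 ≈ 645.000 ms.

645 ms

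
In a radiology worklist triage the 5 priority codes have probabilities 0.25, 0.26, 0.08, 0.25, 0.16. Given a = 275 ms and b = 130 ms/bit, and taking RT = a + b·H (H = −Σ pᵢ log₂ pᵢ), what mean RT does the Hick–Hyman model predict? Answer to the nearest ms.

H = 0.25·log₂(1/0.25) + 0.26·log₂(1/0.26) + 0.08·log₂(1/0.08) + 0.25·log₂(1/0.25) + 0.16·log₂(1/0.16) = 2.2198 bits.
RT = 275 + 130 × 2.2198 = 563.58 ms.

564 ms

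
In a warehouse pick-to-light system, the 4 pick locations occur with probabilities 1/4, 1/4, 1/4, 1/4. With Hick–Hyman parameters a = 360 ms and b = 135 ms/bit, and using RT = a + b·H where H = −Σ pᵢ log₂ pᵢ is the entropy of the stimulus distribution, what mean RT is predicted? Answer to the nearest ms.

Each term −pᵢ log₂ pᵢ: 0.25·2 + 0.25·2 + 0.25·2 + 0.25·2; summed, H = 2.000 bits.
Mean RT = a + bH = 360 + 135·2.000 = 630.00 ms.

630 ms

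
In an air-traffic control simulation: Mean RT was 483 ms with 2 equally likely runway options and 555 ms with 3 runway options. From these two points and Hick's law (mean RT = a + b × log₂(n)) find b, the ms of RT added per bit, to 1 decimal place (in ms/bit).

123.1 ms/bit

The slope on a log₂ axis is (555 − 483) / (1.5850 − 1) = 123.085 ms/bit.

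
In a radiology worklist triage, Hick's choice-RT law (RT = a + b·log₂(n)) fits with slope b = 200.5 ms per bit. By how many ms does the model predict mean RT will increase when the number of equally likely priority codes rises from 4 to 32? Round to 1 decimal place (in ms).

601.5 ms

The intercept a cancels: ΔRT = b·(log₂ n₂ − log₂ n₁) = b·log₂(n₂/n₁).
log₂(32) − log₂(4) = log₂(32/4) = log₂(8) = 3.
ΔRT = 200.5 × 3.0000 = 601.500 ms.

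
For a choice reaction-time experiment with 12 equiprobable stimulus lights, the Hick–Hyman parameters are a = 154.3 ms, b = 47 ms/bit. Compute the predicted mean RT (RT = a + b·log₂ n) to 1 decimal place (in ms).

log₂(12) = 3.5850 bits, so RT = 154.3 + 47 × 3.5850 ≈ 322.793 ms.

322.8 ms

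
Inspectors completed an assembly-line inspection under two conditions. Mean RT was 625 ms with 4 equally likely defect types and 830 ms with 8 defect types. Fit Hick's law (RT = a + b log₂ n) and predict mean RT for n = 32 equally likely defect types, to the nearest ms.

RT is linear in log₂ n, so two points fix the line:
  b = (830 − 625) / (log₂ 8 − log₂ 4) = 205 / (3 − 2) = 205 ms/bit
  a = 625 − 205 × 2 = 215 ms
Then RT(32) = 215 + 205 × log₂ 32 = 215 + 205 × 5 ≈ 1240.000 ms.

1240 ms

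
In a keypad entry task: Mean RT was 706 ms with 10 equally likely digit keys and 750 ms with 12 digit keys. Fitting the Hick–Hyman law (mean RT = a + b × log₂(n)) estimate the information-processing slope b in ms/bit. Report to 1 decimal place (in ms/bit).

167.3 ms/bit

The slope on a log₂ axis is (750 − 706) / (3.5850 − 3.3219) = 167.278 ms/bit.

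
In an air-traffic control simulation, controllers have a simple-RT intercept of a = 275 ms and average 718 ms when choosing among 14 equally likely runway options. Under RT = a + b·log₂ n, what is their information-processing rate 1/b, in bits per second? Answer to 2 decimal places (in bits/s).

Choice component = 718 − 275 = 443 ms over log₂(14) = 3.8074 bits.
b = 443 / 3.8074 = 116.354 ms/bit, so 1/b = 8.594 bits/s.

8.59 bits/s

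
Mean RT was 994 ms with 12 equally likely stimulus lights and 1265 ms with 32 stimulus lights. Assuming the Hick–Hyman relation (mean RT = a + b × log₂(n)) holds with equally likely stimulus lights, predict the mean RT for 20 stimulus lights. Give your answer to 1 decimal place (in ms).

1135.1 ms

Solve the two-equation system in a and b:
  b = (1265 − 994) / (log₂ 32 − log₂ 12) = 271 / (5 − 3.5850) = 191.514 ms/bit
  a = 994 − 191.514 × 3.5850 = 307.428 ms
Then RT(20) = 307.428 + 191.514 × log₂ 20 = 307.428 + 191.514 × 4.3219 ≈ 1135.139 ms.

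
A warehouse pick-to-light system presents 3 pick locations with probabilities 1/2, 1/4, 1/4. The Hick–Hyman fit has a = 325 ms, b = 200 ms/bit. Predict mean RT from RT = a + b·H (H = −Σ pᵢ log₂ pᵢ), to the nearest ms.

625 ms

H = −Σ pᵢ log₂ pᵢ = 0.5·1 + 0.25·2 + 0.25·2 = 1.500 bits.
RT = 325 + 200 × 1.500 = 625.00 ms.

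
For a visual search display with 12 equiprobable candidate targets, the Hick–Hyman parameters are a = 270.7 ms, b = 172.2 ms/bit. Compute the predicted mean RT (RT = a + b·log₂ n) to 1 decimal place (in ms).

888.0 ms

log₂(12) = 3.5850 bits, so RT = 270.7 + 172.2 × 3.5850 ≈ 888.031 ms.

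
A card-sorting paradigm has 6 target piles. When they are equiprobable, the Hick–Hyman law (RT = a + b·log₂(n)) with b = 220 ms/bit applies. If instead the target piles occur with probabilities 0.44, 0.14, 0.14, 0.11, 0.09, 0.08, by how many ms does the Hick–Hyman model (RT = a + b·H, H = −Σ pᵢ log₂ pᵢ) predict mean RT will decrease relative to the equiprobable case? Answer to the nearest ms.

69 ms

The RT saving is b·ΔH. Equiprobable H₀ = log₂(6) = 2.5850 bits; with the given probabilities H = 2.2698 bits.
b·(H₀ − H) = 220 × (2.5850 − 2.2698) = 69.33 ms.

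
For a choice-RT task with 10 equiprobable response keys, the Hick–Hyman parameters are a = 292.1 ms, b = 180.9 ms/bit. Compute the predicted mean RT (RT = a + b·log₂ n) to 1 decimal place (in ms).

log₂(10) = 3.3219 bits, so RT = 292.1 + 180.9 × 3.3219 ≈ 893.037 ms.

893.0 ms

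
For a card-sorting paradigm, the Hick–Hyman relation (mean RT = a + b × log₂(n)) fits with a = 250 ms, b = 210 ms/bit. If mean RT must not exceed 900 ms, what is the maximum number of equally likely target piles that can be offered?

8

210·log₂ n ≤ 900 − 250 = 650, giving log₂ n ≤ 3.0952 and n ≤ 8.546. The largest whole number is 8.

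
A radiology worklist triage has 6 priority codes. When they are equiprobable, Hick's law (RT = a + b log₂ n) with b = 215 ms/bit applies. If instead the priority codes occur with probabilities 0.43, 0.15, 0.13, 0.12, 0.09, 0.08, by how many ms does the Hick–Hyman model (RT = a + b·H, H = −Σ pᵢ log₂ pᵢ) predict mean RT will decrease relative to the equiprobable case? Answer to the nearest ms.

Equiprobable entropy H₀ = log₂ 6 = 2.5850 bits.
Skewed entropy H = −Σ pᵢ log₂ pᵢ = 2.2880 bits.
ΔRT = b·(H₀ − H) = 215 × 0.2970 = 63.85 ms.

64 ms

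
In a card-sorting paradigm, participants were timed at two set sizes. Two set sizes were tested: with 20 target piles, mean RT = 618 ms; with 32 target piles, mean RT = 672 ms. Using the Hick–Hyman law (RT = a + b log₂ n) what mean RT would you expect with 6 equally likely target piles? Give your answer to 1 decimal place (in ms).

479.7 ms

Fit slope and intercept:
  b = (672 − 618) / (log₂ 32 − log₂ 20) = 54 / (5 − 4.3219) = 79.638 ms/bit
  a = 618 − 79.638 × 4.3219 = 273.812 ms
Then RT(6) = 273.812 + 79.638 × log₂ 6 = 273.812 + 79.638 × 2.5850 ≈ 479.672 ms.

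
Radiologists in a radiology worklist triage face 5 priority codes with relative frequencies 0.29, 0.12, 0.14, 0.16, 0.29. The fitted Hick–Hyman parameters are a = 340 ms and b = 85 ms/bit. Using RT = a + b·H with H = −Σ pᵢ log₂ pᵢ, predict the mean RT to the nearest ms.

H = 0.29·log₂(1/0.29) + 0.12·log₂(1/0.12) + 0.14·log₂(1/0.14) + 0.16·log₂(1/0.16) + 0.29·log₂(1/0.29) = 2.2230 bits.
RT = 340 + 85 × 2.2230 = 528.96 ms.

529 ms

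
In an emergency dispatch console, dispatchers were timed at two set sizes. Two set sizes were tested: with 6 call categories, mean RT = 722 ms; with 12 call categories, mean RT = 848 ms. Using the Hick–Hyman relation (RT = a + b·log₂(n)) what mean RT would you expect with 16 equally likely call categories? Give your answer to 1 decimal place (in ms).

900.3 ms

Fit slope and intercept:
  b = (848 − 722) / (log₂ 12 − log₂ 6) = 126 / (3.5850 − 2.5850) = 126.000 ms/bit
  a = 722 − 126.000 × 2.5850 = 396.295 ms
Then RT(16) = 396.295 + 126.000 × log₂ 16 = 396.295 + 126.000 × 4 ≈ 900.295 ms.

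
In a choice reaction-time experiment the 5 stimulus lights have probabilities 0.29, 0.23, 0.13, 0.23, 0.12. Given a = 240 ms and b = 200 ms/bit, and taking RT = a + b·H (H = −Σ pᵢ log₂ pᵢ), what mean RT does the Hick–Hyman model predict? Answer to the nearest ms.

689 ms

H = 0.29·log₂(1/0.29) + 0.23·log₂(1/0.23) + 0.13·log₂(1/0.13) + 0.23·log₂(1/0.23) + 0.12·log₂(1/0.12) = 2.2430 bits.
RT = 240 + 200 × 2.2430 = 688.59 ms.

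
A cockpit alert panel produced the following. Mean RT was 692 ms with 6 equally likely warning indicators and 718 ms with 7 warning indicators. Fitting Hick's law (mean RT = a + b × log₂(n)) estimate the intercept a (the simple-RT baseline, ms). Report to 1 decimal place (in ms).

389.8 ms

Slope: b = (718 − 692) / (log₂ 7 − log₂ 6) = 26/0.2224 = 116.910 ms/bit.
Intercept: a = 692 − 116.910·log₂(6) = 389.791 ms.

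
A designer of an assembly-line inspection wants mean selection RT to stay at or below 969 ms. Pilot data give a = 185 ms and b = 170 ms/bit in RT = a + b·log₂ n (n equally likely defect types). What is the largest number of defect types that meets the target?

24

Information budget: (969 − 185)/170 = 4.6118 bits, so n ≤ 2^4.6118 = 24.450 → at most 24.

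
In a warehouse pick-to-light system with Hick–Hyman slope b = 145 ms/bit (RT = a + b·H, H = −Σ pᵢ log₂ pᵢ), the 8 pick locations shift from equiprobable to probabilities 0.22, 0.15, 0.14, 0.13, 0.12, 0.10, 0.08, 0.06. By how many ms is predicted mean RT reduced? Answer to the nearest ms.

14 ms

The RT saving is b·ΔH. Equiprobable H₀ = log₂(8) = 3.0000 bits; with the given probabilities H = 2.9052 bits.
b·(H₀ − H) = 145 × (3.0000 − 2.9052) = 13.75 ms.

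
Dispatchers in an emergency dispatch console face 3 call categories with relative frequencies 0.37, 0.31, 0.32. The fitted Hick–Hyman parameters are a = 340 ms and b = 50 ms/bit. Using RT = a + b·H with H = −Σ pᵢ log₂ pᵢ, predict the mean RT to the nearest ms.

419 ms

H = 0.37·log₂(1/0.37) + 0.31·log₂(1/0.31) + 0.32·log₂(1/0.32) = 1.5806 bits.
RT = 340 + 50 × 1.5806 = 419.03 ms.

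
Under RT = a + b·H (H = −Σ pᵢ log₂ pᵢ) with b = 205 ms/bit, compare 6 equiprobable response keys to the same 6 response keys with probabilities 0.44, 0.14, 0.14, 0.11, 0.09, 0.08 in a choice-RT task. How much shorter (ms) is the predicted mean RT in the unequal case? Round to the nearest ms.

65 ms

Equiprobable entropy H₀ = log₂ 6 = 2.5850 bits.
Skewed entropy H = −Σ pᵢ log₂ pᵢ = 2.2698 bits.
ΔRT = b·(H₀ − H) = 205 × 0.3151 = 64.60 ms.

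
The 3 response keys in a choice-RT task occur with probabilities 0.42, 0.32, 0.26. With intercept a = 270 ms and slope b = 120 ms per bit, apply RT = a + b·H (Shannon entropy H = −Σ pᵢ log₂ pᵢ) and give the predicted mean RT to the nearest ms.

457 ms

H = 0.42·log₂(1/0.42) + 0.32·log₂(1/0.32) + 0.26·log₂(1/0.26) = 1.5570 bits.
RT = 270 + 120 × 1.5570 = 456.84 ms.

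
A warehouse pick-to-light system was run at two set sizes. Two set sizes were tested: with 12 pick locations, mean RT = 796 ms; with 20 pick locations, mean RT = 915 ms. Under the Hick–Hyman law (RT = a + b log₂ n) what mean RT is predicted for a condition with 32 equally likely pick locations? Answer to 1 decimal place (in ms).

With log₂ n on the abscissa the relation is linear; from the two conditions:
  b = (915 − 796) / (log₂ 20 − log₂ 12) = 119 / (4.3219 − 3.5850) = 161.473 ms/bit
  a = 796 − 161.473 × 3.5850 = 217.126 ms
Then RT(32) = 217.126 + 161.473 × log₂ 32 = 217.126 + 161.473 × 5 ≈ 1024.490 ms.

1024.5 ms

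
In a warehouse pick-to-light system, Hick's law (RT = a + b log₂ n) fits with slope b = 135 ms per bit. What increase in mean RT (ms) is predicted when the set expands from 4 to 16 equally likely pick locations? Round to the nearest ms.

The intercept a cancels: ΔRT = b·(log₂ n₂ − log₂ n₁) = b·log₂(n₂/n₁).
log₂(16) − log₂(4) = log₂(16/4) = log₂(4) = 2.
ΔRT = 135 × 2.0000 = 270.000 ms.

270 ms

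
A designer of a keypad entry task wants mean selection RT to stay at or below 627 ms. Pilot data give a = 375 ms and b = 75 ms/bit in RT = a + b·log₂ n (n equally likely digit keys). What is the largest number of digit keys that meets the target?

Information budget: (627 − 375)/75 = 3.3600 bits, so n ≤ 2^3.3600 = 10.267 → at most 10.

10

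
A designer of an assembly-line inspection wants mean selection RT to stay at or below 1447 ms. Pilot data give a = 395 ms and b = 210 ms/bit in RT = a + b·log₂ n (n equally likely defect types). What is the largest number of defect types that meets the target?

32

Set 395 + 210·log₂ n ≤ 1447 → log₂ n ≤ (1447 − 395)/210 = 5.0095.
So n ≤ 2^5.0095 = 32.212; the largest integer n is 32.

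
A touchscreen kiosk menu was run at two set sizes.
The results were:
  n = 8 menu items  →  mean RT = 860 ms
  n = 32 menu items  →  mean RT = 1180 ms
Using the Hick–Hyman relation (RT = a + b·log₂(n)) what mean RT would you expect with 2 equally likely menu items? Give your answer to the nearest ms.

RT is linear in log₂ n, so two points fix the line:
  b = (1180 − 860) / (log₂ 32 − log₂ 8) = 320 / (5 − 3) = 160 ms/bit
  a = 860 − 160 × 3 = 380 ms
Then RT(2) = 380 + 160 × log₂ 2 = 380 + 160 × 1 ≈ 540.000 ms.

540 ms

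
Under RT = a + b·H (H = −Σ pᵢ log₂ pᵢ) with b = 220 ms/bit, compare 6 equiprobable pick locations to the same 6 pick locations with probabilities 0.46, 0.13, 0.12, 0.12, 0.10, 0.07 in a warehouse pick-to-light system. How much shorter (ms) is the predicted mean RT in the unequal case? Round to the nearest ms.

77 ms

Equiprobable entropy H₀ = log₂ 6 = 2.5850 bits.
Skewed entropy H = −Σ pᵢ log₂ pᵢ = 2.2329 bits.
ΔRT = b·(H₀ − H) = 220 × 0.3521 = 77.46 ms.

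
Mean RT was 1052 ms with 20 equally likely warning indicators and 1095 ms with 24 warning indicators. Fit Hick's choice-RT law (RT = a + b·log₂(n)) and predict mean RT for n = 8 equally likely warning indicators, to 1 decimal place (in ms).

835.9 ms

Fit slope and intercept:
  b = (1095 − 1052) / (log₂ 24 − log₂ 20) = 43 / (4.5850 − 4.3219) = 163.477 ms/bit
  a = 1052 − 163.477 × 4.3219 = 345.465 ms
Then RT(8) = 345.465 + 163.477 × log₂ 8 = 345.465 + 163.477 × 3 ≈ 835.896 ms.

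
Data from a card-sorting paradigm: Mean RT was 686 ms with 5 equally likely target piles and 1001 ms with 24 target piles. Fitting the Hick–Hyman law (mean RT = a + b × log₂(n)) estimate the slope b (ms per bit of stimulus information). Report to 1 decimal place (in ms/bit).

The slope on a log₂ axis is (1001 − 686) / (4.5850 − 2.3219) = 139.194 ms/bit.

139.2 ms/bit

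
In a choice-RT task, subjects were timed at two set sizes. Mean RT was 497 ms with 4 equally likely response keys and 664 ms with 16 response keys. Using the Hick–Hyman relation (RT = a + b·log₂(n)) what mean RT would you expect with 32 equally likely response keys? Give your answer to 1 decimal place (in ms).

Fit slope and intercept:
  b = (664 − 497) / (log₂ 16 − log₂ 4) = 167 / (4 − 2) = 83.500 ms/bit
  a = 497 − 83.500 × 2 = 330.000 ms
Then RT(32) = 330.000 + 83.500 × log₂ 32 = 330.000 + 83.500 × 5 ≈ 747.500 ms.

747.5 ms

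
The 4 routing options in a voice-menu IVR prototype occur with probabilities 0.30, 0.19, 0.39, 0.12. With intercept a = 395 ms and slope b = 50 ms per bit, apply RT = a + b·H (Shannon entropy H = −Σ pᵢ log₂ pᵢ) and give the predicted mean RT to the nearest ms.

Entropy contributions −pᵢ log₂ pᵢ: 0.5211, 0.4552, 0.5298, 0.3671; sum H = 1.8732 bits.
RT = a + bH = 395 + 50·1.8732 = 488.66 ms.

489 ms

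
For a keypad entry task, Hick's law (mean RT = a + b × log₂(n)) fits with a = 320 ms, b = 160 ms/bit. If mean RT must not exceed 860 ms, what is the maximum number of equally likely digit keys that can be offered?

10

Information budget: (860 − 320)/160 = 3.3750 bits, so n ≤ 2^3.3750 = 10.375 → at most 10.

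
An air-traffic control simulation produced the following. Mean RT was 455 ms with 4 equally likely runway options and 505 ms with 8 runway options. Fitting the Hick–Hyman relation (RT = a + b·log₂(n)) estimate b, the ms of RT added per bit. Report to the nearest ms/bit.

The slope on a log₂ axis is (505 − 455) / (3 − 2) = 50 ms/bit.

50 ms/bit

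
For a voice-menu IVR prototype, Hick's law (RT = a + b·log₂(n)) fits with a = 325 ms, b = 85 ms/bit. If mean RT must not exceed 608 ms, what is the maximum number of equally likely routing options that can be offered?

10

Information budget: (608 − 325)/85 = 3.3294 bits, so n ≤ 2^3.3294 = 10.052 → at most 10.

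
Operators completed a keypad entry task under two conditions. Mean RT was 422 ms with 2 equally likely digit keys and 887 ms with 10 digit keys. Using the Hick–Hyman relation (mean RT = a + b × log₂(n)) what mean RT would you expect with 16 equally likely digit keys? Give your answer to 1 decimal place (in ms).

With log₂ n on the abscissa the relation is linear; from the two conditions:
  b = (887 − 422) / (log₂ 10 − log₂ 2) = 465 / (3.3219 − 1) = 200.265 ms/bit
  a = 422 − 200.265 × 1 = 221.735 ms
Then RT(16) = 221.735 + 200.265 × log₂ 16 = 221.735 + 200.265 × 4 ≈ 1022.794 ms.

1022.8 ms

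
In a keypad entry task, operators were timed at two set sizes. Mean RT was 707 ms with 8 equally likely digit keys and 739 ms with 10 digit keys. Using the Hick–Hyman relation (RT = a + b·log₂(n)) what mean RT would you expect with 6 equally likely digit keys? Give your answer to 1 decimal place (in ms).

Solve the two-equation system in a and b:
  b = (739 − 707) / (log₂ 10 − log₂ 8) = 32 / (3.3219 − 3) = 99.401 ms/bit
  a = 707 − 99.401 × 3 = 408.797 ms
Then RT(6) = 408.797 + 99.401 × log₂ 6 = 408.797 + 99.401 × 2.5850 ≈ 665.745 ms.

665.7 ms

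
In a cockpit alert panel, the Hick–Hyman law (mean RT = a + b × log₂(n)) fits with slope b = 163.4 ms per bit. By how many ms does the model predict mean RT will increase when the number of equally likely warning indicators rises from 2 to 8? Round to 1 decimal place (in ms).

326.8 ms

Only the slope matters, since a is common to both: ΔRT = b·log₂(n₂/n₁).
log₂(8) − log₂(2) = log₂(8/2) = log₂(4) = 2.
ΔRT = 163.4 × 2.0000 = 326.800 ms.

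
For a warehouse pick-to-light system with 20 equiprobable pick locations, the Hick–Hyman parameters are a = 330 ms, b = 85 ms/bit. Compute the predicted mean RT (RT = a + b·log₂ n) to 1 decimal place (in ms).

log₂(20) = 4.3219 bits, so RT = 330 + 85 × 4.3219 ≈ 697.364 ms.

697.4 ms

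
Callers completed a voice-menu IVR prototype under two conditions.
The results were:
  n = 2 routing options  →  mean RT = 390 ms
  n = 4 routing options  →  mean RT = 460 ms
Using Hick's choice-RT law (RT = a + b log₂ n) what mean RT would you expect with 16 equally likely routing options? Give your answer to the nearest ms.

600 ms

RT is linear in log₂ n, so two points fix the line:
  b = (460 − 390) / (log₂ 4 − log₂ 2) = 70 / (2 − 1) = 70 ms/bit
  a = 390 − 70 × 1 = 320 ms
Then RT(16) = 320 + 70 × log₂ 16 = 320 + 70 × 4 ≈ 600.000 ms.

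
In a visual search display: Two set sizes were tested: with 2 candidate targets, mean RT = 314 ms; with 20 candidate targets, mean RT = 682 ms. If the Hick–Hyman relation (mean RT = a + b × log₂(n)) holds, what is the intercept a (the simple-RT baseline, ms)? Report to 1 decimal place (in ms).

203.2 ms

The slope on a log₂ axis is (682 − 314) / (4.3219 − 1) = 110.779 ms/bit.
Intercept: a = 314 − 110.779·log₂(2) = 203.221 ms.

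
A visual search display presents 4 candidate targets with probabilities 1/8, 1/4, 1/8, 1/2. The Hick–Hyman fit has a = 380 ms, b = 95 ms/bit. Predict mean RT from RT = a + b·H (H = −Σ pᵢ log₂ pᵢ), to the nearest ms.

546 ms

Each term −pᵢ log₂ pᵢ: 0.125·3 + 0.25·2 + 0.125·3 + 0.5·1; summed, H = 1.750 bits.
Mean RT = a + bH = 380 + 95·1.750 = 546.25 ms.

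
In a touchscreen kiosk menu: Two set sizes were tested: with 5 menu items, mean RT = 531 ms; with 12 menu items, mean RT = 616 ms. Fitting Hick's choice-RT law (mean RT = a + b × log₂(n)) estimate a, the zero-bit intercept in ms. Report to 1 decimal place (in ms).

374.7 ms

Slope: b = (616 − 531) / (log₂ 12 − log₂ 5) = 85/1.2630 = 67.298 ms/bit.
Intercept: a = 531 − 67.298·log₂(5) = 374.738 ms.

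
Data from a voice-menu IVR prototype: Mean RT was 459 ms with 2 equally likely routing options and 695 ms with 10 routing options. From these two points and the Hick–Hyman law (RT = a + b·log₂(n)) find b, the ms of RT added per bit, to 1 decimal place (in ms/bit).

Slope: b = (695 − 459) / (log₂ 10 − log₂ 2) = 236/2.3219 = 101.640 ms/bit.

101.6 ms/bit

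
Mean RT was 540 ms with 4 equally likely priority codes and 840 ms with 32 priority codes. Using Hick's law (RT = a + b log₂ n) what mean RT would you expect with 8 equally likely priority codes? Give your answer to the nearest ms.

Fit slope and intercept:
  b = (840 − 540) / (log₂ 32 − log₂ 4) = 300 / (5 − 2) = 100 ms/bit
  a = 540 − 100 × 2 = 340 ms
Then RT(8) = 340 + 100 × log₂ 8 = 340 + 100 × 3 ≈ 640.000 ms.

640 ms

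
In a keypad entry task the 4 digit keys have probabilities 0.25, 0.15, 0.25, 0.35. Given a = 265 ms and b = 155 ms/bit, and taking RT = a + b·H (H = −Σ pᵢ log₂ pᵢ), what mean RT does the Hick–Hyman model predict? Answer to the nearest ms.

566 ms

H = 0.25·log₂(1/0.25) + 0.15·log₂(1/0.15) + 0.25·log₂(1/0.25) + 0.35·log₂(1/0.35) = 1.9406 bits.
RT = 265 + 155 × 1.9406 = 565.80 ms.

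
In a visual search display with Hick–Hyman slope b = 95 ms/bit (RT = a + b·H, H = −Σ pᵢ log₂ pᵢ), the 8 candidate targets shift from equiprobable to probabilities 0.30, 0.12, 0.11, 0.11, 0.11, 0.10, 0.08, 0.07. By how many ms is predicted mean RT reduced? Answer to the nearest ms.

The RT saving is b·ΔH. Equiprobable H₀ = log₂(8) = 3.0000 bits; with the given probabilities H = 2.8313 bits.
b·(H₀ − H) = 95 × (3.0000 − 2.8313) = 16.03 ms.

16 ms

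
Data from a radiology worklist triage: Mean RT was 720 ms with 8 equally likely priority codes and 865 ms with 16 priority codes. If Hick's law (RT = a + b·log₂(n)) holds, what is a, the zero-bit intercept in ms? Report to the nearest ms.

285 ms

The slope on a log₂ axis is (865 − 720) / (4 − 3) = 145 ms/bit.
Intercept: a = 720 − 145·log₂(8) = 285.000 ms.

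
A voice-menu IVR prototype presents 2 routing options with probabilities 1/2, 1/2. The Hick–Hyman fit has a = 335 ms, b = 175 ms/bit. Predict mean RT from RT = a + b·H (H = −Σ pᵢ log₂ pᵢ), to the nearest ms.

Each term −pᵢ log₂ pᵢ: 0.5·1 + 0.5·1; summed, H = 1.000 bits.
Mean RT = a + bH = 335 + 175·1.000 = 510.00 ms.

510 ms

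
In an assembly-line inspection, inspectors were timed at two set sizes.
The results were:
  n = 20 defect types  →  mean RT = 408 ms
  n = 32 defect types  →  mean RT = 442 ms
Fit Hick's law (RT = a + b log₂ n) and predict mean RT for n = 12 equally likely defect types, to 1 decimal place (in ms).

RT is linear in log₂ n, so two points fix the line:
  b = (442 − 408) / (log₂ 32 − log₂ 20) = 34 / (5 − 4.3219) = 50.142 ms/bit
  a = 408 − 50.142 × 4.3219 = 191.289 ms
Then RT(12) = 191.289 + 50.142 × log₂ 12 = 191.289 + 50.142 × 3.5850 ≈ 371.047 ms.

371.0 ms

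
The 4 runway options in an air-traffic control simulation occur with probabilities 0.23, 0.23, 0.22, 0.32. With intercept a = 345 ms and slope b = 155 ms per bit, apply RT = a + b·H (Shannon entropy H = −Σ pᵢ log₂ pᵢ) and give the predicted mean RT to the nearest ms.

652 ms

H = 0.23·log₂(1/0.23) + 0.23·log₂(1/0.23) + 0.22·log₂(1/0.22) + 0.32·log₂(1/0.32) = 1.9819 bits.
RT = 345 + 155 × 1.9819 = 652.20 ms.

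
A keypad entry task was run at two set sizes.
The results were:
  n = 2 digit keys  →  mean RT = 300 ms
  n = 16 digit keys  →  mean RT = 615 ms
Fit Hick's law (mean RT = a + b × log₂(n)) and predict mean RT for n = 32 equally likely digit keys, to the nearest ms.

Fit slope and intercept:
  b = (615 − 300) / (log₂ 16 − log₂ 2) = 315 / (4 − 1) = 105 ms/bit
  a = 300 − 105 × 1 = 195 ms
Then RT(32) = 195 + 105 × log₂ 32 = 195 + 105 × 5 ≈ 720.000 ms.

720 ms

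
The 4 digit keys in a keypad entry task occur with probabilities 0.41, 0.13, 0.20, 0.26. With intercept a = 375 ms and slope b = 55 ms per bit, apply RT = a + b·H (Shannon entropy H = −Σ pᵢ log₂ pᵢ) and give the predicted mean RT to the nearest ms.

478 ms

H = 0.41·log₂(1/0.41) + 0.13·log₂(1/0.13) + 0.20·log₂(1/0.20) + 0.26·log₂(1/0.26) = 1.8797 bits.
RT = 375 + 55 × 1.8797 = 478.38 ms.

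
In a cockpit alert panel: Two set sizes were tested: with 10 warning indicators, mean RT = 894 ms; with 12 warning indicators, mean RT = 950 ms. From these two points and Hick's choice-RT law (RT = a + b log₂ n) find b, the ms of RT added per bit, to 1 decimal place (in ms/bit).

b = (RT₂ − RT₁)/(log₂ n₂ − log₂ n₁) = (950 − 894)/(3.5850 − 3.3219) = 212.900 ms/bit.

212.9 ms/bit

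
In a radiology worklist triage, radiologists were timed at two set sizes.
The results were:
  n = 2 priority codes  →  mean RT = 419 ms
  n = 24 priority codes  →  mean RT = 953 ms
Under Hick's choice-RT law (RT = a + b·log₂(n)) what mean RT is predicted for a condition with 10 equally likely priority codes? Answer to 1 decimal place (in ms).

Fit slope and intercept:
  b = (953 − 419) / (log₂ 24 − log₂ 2) = 534 / (4.5850 − 1) = 148.956 ms/bit
  a = 419 − 148.956 × 1 = 270.044 ms
Then RT(10) = 270.044 + 148.956 × log₂ 10 = 270.044 + 148.956 × 3.3219 ≈ 764.864 ms.

764.9 ms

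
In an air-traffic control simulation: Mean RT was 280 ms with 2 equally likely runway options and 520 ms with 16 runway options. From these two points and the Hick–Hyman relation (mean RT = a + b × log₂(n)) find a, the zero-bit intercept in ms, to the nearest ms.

200 ms

The slope on a log₂ axis is (520 − 280) / (4 − 1) = 80 ms/bit.
Intercept: a = 280 − 80·log₂(2) = 200.000 ms.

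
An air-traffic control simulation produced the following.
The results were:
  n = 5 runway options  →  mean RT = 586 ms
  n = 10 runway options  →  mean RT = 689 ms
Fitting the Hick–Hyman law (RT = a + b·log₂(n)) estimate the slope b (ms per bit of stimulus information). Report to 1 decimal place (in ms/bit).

103.0 ms/bit

Slope: b = (689 − 586) / (log₂ 10 − log₂ 5) = 103/1.0000 = 103.000 ms/bit.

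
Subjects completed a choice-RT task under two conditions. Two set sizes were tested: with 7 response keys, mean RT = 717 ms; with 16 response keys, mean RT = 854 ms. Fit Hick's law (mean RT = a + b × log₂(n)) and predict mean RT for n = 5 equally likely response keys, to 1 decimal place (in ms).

661.2 ms

Fit slope and intercept:
  b = (854 − 717) / (log₂ 16 − log₂ 7) = 137 / (4 − 2.8074) = 114.871 ms/bit
  a = 717 − 114.871 × 2.8074 = 394.517 ms
Then RT(5) = 394.517 + 114.871 × log₂ 5 = 394.517 + 114.871 × 2.3219 ≈ 661.239 ms.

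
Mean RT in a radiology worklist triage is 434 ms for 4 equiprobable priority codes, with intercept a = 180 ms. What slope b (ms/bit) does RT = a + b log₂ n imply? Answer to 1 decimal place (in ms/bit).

b = (434 − 180) / log₂(4) = 254 / 2 = 127.000 ms/bit.

127.0 ms/bit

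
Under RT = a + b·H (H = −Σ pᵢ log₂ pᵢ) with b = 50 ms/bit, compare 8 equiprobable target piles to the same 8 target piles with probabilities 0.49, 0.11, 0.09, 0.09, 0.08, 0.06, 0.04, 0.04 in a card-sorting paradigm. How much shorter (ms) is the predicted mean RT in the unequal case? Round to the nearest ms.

31 ms

The RT saving is b·ΔH. Equiprobable H₀ = log₂(8) = 3.0000 bits; with the given probabilities H = 2.3864 bits.
b·(H₀ − H) = 50 × (3.0000 − 2.3864) = 30.68 ms.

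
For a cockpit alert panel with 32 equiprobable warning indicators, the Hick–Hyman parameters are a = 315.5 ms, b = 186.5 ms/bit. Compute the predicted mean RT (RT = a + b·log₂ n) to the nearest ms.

1248 ms

log₂(32) = 5 bits, so RT = 315.5 + 186.5 × 5 ≈ 1248.000 ms.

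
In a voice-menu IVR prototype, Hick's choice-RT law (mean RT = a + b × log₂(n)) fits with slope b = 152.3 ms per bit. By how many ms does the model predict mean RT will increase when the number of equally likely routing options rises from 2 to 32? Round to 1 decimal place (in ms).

Only the slope matters, since a is common to both: ΔRT = b·log₂(n₂/n₁).
log₂(32) − log₂(2) = log₂(32/2) = log₂(16) = 4.
ΔRT = 152.3 × 4.0000 = 609.200 ms.

609.2 ms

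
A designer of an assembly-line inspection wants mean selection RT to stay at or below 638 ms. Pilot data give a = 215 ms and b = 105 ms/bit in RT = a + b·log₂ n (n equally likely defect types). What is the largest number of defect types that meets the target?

Information budget: (638 − 215)/105 = 4.0286 bits, so n ≤ 2^4.0286 = 16.320 → at most 16.

16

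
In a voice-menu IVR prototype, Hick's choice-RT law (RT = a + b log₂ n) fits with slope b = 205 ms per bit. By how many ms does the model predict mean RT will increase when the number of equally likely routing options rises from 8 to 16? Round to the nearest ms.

205 ms

Only the slope matters, since a is common to both: ΔRT = b·log₂(n₂/n₁).
log₂(16) − log₂(8) = log₂(16/8) = log₂(2) = 1.
ΔRT = 205 × 1.0000 = 205.000 ms.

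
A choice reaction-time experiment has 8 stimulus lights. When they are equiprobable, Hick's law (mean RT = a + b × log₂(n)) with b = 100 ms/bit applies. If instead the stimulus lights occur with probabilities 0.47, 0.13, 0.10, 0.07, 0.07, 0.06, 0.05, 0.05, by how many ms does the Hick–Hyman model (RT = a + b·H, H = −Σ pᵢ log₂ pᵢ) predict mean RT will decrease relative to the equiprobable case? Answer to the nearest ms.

56 ms

The RT saving is b·ΔH. Equiprobable H₀ = log₂(8) = 3.0000 bits; with the given probabilities H = 2.4396 bits.
b·(H₀ − H) = 100 × (3.0000 − 2.4396) = 56.04 ms.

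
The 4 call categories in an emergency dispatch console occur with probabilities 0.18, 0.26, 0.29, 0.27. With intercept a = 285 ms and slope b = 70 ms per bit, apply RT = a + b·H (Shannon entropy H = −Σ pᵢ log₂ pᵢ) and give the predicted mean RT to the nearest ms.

Entropy contributions −pᵢ log₂ pᵢ: 0.4453, 0.5053, 0.5179, 0.5100; sum H = 1.9785 bits.
RT = a + bH = 285 + 70·1.9785 = 423.50 ms.

423 ms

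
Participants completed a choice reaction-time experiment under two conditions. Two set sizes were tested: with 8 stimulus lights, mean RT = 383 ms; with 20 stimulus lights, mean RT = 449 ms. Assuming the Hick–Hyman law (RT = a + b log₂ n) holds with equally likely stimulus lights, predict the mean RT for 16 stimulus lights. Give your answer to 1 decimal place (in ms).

432.9 ms

Solve the two-equation system in a and b:
  b = (449 − 383) / (log₂ 20 − log₂ 8) = 66 / (4.3219 − 3) = 49.927 ms/bit
  a = 383 − 49.927 × 3 = 233.219 ms
Then RT(16) = 233.219 + 49.927 × log₂ 16 = 233.219 + 49.927 × 4 ≈ 432.927 ms.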